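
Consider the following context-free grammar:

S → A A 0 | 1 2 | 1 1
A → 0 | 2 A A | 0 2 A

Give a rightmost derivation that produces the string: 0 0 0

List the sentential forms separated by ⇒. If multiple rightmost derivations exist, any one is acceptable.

S ⇒ A A 0 ⇒ A 0 0 ⇒ 0 0 0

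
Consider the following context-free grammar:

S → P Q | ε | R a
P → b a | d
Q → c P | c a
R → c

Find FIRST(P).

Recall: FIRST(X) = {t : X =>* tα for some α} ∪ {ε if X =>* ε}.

We compute FIRST(P) using the standard algorithm.
FIRST(P) = {b, d}
FIRST(Q) = {c}
FIRST(R) = {c}
FIRST(S) = {b, c, d, ε}
Therefore, FIRST(P) = {b, d}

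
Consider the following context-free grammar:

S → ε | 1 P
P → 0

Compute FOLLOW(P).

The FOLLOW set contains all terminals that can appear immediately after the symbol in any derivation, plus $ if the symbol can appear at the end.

We compute FOLLOW(P) using the standard algorithm.
FOLLOW(S) starts with {$}.
FIRST(P) = {0}
FIRST(S) = {1, ε}
FOLLOW(P) = {$}
FOLLOW(S) = {$}
Therefore, FOLLOW(P) = {$}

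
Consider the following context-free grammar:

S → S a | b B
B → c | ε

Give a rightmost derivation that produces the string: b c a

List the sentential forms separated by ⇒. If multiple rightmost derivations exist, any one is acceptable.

S ⇒ S a ⇒ b B a ⇒ b c a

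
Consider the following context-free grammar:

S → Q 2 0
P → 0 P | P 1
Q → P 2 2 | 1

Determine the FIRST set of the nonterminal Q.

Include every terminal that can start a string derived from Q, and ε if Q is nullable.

We compute FIRST(Q) using the standard algorithm.
FIRST(P) = {0}
FIRST(Q) = {0, 1}
FIRST(S) = {0, 1}
Therefore, FIRST(Q) = {0, 1}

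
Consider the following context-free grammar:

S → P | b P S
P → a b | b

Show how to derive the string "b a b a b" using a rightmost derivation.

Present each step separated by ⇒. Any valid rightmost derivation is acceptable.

S ⇒ b P S ⇒ b P P ⇒ b P a b ⇒ b a b a b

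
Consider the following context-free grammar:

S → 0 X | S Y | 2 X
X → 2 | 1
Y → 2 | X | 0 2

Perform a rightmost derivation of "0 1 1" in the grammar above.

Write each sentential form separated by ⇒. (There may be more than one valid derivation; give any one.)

S ⇒ S Y ⇒ S X ⇒ S 1 ⇒ 0 X 1 ⇒ 0 1 1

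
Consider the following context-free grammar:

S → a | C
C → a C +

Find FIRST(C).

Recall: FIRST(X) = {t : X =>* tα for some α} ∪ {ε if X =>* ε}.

We compute FIRST(C) using the standard algorithm.
FIRST(C) = {a}
FIRST(S) = {a}
Therefore, FIRST(C) = {a}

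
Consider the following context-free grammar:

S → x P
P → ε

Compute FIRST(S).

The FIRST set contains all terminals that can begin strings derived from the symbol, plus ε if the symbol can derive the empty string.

We compute FIRST(S) using the standard algorithm.
FIRST(P) = {ε}
FIRST(S) = {x}
Therefore, FIRST(S) = {x}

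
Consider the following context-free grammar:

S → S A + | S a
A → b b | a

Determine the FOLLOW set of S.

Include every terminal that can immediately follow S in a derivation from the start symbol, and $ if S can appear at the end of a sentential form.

We compute FOLLOW(S) using the standard algorithm.
FOLLOW(S) starts with {$}.
FIRST(A) = {a, b}
FIRST(S) = {}
FOLLOW(A) = {+}
FOLLOW(S) = {$, a, b}
Therefore, FOLLOW(S) = {$, a, b}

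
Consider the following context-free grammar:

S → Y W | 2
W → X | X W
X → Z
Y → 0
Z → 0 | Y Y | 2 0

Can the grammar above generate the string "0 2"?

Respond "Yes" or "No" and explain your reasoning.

No - no valid derivation exists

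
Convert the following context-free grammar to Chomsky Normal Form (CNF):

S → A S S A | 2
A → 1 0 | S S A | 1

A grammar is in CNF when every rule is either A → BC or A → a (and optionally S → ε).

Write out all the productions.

S → 2; T1 → 1; T0 → 0; A → 1; S → A X0; X0 → S X1; X1 → S A; A → T1 T0; A → S X2; X2 → S A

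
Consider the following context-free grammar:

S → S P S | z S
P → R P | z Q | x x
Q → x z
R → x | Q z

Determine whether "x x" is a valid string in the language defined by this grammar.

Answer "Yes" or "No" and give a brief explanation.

No - no valid derivation exists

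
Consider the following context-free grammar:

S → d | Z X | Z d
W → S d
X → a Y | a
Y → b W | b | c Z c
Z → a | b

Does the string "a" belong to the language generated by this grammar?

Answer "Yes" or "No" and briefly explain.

No - no valid derivation exists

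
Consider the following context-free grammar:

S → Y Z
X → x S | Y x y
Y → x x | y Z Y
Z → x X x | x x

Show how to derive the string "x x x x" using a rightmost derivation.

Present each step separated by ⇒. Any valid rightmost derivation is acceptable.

S ⇒ Y Z ⇒ Y x x ⇒ x x x x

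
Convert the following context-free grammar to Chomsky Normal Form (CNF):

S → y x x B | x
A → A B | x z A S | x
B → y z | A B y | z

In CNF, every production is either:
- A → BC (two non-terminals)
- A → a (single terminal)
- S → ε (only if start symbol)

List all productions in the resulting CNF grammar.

TY → y; TX → x; S → x; TZ → z; A → x; B → z; S → TY X0; X0 → TX X1; X1 → TX B; A → A B; A → TX X2; X2 → TZ X3; X3 → A S; B → TY TZ; B → A X4; X4 → B TY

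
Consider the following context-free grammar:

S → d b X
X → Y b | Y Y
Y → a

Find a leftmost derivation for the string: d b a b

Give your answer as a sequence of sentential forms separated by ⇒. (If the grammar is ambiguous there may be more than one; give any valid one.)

S ⇒ d b X ⇒ d b Y b ⇒ d b a b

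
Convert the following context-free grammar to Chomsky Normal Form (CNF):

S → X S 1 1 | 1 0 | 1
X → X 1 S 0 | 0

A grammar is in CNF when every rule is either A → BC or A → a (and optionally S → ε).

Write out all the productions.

T1 → 1; T0 → 0; S → 1; X → 0; S → X X0; X0 → S X1; X1 → T1 T1; S → T1 T0; X → X X2; X2 → T1 X3; X3 → S T0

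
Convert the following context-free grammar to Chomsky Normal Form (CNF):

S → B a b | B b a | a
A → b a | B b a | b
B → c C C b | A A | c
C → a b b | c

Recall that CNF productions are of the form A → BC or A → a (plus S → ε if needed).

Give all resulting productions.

TA → a; TB → b; S → a; A → b; TC → c; B → c; C → c; S → B X0; X0 → TA TB; S → B X1; X1 → TB TA; A → TB TA; A → B X2; X2 → TB TA; B → TC X3; X3 → C X4; X4 → C TB; B → A A; C → TA X5; X5 → TB TB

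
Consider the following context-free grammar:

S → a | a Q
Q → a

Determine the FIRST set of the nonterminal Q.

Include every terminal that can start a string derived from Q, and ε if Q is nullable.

We compute FIRST(Q) using the standard algorithm.
FIRST(Q) = {a}
FIRST(S) = {a}
Therefore, FIRST(Q) = {a}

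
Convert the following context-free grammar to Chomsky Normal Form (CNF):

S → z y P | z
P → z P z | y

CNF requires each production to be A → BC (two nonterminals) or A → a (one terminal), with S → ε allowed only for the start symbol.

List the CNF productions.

TZ → z; TY → y; S → z; P → y; S → TZ X0; X0 → TY P; P → TZ X1; X1 → P TZ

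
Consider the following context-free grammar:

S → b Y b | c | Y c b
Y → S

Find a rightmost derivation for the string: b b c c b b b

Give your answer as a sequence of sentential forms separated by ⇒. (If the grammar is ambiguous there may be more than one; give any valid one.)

S ⇒ b Y b ⇒ b S b ⇒ b b Y b b ⇒ b b S b b ⇒ b b Y c b b b ⇒ b b S c b b b ⇒ b b c c b b b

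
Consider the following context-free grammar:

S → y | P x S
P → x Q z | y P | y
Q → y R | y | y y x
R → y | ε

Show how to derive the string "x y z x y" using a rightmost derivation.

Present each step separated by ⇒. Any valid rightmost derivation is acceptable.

S ⇒ P x S ⇒ P x y ⇒ x Q z x y ⇒ x y z x y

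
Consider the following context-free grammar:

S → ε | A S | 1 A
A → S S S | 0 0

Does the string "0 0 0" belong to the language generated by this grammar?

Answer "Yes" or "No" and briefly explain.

No - no valid derivation exists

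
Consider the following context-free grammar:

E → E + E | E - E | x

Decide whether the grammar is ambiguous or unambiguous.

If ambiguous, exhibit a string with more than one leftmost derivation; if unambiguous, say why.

Ambiguous - the string 'x + x + x - x + x' has two distinct leftmost derivations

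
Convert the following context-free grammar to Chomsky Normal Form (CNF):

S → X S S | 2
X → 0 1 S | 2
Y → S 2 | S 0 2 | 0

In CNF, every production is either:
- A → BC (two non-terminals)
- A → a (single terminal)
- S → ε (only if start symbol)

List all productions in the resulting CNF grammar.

S → 2; T0 → 0; T1 → 1; X → 2; T2 → 2; Y → 0; S → X X0; X0 → S S; X → T0 X1; X1 → T1 S; Y → S T2; Y → S X2; X2 → T0 T2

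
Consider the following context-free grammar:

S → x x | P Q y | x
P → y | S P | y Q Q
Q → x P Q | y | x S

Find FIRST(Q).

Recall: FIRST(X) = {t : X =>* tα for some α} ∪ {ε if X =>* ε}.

We compute FIRST(Q) using the standard algorithm.
FIRST(P) = {x, y}
FIRST(Q) = {x, y}
FIRST(S) = {x, y}
Therefore, FIRST(Q) = {x, y}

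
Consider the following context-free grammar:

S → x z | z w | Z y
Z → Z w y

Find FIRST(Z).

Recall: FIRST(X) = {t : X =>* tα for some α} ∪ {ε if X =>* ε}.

We compute FIRST(Z) using the standard algorithm.
FIRST(S) = {x, z}
FIRST(Z) = {}
Therefore, FIRST(Z) = {}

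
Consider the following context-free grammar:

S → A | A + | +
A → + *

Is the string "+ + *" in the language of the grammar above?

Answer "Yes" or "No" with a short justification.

No - no valid derivation exists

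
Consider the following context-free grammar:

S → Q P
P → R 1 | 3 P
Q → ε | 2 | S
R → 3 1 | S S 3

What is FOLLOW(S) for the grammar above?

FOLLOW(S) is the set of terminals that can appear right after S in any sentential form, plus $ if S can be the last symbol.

We compute FOLLOW(S) using the standard algorithm.
FOLLOW(S) starts with {$}.
FIRST(P) = {2, 3}
FIRST(Q) = {2, 3, ε}
FIRST(R) = {2, 3}
FIRST(S) = {2, 3}
FOLLOW(P) = {$, 2, 3}
FOLLOW(Q) = {2, 3}
FOLLOW(R) = {1}
FOLLOW(S) = {$, 2, 3}
Therefore, FOLLOW(S) = {$, 2, 3}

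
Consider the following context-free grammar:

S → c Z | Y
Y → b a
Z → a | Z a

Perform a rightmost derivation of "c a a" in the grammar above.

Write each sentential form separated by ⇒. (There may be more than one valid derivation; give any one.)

S ⇒ c Z ⇒ c Z a ⇒ c a a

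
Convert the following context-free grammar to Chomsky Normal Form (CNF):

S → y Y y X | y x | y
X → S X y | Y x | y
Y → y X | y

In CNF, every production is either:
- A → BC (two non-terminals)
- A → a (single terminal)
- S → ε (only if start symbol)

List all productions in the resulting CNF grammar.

TY → y; TX → x; S → y; X → y; Y → y; S → TY X0; X0 → Y X1; X1 → TY X; S → TY TX; X → S X2; X2 → X TY; X → Y TX; Y → TY X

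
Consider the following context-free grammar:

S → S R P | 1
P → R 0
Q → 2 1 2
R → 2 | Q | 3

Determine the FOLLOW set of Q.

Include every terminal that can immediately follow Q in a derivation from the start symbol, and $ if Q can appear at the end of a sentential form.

We compute FOLLOW(Q) using the standard algorithm.
FOLLOW(S) starts with {$}.
FIRST(P) = {2, 3}
FIRST(Q) = {2}
FIRST(R) = {2, 3}
FIRST(S) = {1}
FOLLOW(P) = {$, 2, 3}
FOLLOW(Q) = {0, 2, 3}
FOLLOW(R) = {0, 2, 3}
FOLLOW(S) = {$, 2, 3}
Therefore, FOLLOW(Q) = {0, 2, 3}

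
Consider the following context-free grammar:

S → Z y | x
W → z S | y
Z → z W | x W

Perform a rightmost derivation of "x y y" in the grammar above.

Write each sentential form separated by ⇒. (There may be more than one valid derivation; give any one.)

S ⇒ Z y ⇒ x W y ⇒ x y y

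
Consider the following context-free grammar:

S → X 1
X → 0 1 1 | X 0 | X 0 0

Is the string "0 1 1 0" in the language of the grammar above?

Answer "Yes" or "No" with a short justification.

No - no valid derivation exists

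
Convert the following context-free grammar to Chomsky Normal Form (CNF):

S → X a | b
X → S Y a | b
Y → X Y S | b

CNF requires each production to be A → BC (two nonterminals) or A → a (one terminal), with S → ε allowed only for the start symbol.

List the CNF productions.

TA → a; S → b; X → b; Y → b; S → X TA; X → S X0; X0 → Y TA; Y → X X1; X1 → Y S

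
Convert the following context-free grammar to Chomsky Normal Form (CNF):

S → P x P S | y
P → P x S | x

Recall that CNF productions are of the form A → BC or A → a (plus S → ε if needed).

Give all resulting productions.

TX → x; S → y; P → x; S → P X0; X0 → TX X1; X1 → P S; P → P X2; X2 → TX S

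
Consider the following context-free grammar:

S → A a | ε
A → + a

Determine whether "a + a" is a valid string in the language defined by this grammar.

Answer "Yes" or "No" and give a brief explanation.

No - no valid derivation exists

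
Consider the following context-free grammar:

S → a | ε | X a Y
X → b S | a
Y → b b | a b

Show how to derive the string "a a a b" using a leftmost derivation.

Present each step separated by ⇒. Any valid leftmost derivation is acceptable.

S ⇒ X a Y ⇒ a a Y ⇒ a a a b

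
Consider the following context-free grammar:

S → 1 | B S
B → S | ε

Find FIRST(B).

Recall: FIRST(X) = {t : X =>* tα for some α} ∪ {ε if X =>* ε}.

We compute FIRST(B) using the standard algorithm.
FIRST(B) = {1, ε}
FIRST(S) = {1}
Therefore, FIRST(B) = {1, ε}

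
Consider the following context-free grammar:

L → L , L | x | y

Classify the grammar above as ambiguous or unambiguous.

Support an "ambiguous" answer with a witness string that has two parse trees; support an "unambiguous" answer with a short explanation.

Ambiguous - the string 'y , y , y , x , x , x' has two distinct parse trees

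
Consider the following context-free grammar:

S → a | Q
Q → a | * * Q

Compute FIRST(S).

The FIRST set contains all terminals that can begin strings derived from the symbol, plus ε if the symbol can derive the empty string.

We compute FIRST(S) using the standard algorithm.
FIRST(Q) = {*, a}
FIRST(S) = {*, a}
Therefore, FIRST(S) = {*, a}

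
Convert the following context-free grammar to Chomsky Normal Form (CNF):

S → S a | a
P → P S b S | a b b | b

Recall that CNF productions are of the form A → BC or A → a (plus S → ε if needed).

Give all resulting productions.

TA → a; S → a; TB → b; P → b; S → S TA; P → P X0; X0 → S X1; X1 → TB S; P → TA X2; X2 → TB TB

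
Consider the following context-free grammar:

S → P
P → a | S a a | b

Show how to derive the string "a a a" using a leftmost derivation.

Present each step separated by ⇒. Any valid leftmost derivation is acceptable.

S ⇒ P ⇒ S a a ⇒ P a a ⇒ a a a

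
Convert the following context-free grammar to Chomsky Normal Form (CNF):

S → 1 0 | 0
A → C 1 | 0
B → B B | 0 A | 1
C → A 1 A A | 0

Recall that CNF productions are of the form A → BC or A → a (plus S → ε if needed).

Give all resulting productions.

T1 → 1; T0 → 0; S → 0; A → 0; B → 1; C → 0; S → T1 T0; A → C T1; B → B B; B → T0 A; C → A X0; X0 → T1 X1; X1 → A A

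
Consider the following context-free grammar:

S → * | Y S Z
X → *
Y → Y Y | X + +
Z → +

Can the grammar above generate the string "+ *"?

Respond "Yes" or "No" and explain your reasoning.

No - no valid derivation exists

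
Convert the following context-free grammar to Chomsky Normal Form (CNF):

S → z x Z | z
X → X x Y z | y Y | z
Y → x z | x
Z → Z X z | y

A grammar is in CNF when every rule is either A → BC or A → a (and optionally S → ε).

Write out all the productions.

TZ → z; TX → x; S → z; TY → y; X → z; Y → x; Z → y; S → TZ X0; X0 → TX Z; X → X X1; X1 → TX X2; X2 → Y TZ; X → TY Y; Y → TX TZ; Z → Z X3; X3 → X TZ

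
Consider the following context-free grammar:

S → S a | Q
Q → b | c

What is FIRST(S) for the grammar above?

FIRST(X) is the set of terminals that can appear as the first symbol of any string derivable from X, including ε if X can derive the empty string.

We compute FIRST(S) using the standard algorithm.
FIRST(Q) = {b, c}
FIRST(S) = {b, c}
Therefore, FIRST(S) = {b, c}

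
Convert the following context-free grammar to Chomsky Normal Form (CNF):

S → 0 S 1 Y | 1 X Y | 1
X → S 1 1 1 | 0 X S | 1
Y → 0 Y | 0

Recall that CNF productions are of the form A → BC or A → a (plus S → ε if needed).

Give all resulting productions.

T0 → 0; T1 → 1; S → 1; X → 1; Y → 0; S → T0 X0; X0 → S X1; X1 → T1 Y; S → T1 X2; X2 → X Y; X → S X3; X3 → T1 X4; X4 → T1 T1; X → T0 X5; X5 → X S; Y → T0 Y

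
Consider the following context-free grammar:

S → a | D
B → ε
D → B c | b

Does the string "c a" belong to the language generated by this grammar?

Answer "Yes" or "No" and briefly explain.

No - no valid derivation exists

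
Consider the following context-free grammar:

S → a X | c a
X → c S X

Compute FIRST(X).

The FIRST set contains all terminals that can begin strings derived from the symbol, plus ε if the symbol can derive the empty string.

We compute FIRST(X) using the standard algorithm.
FIRST(S) = {a, c}
FIRST(X) = {c}
Therefore, FIRST(X) = {c}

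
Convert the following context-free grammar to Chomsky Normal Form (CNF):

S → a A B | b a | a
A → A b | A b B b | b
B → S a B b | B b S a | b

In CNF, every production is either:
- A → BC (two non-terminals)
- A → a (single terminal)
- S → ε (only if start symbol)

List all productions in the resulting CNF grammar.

TA → a; TB → b; S → a; A → b; B → b; S → TA X0; X0 → A B; S → TB TA; A → A TB; A → A X1; X1 → TB X2; X2 → B TB; B → S X3; X3 → TA X4; X4 → B TB; B → B X5; X5 → TB X6; X6 → S TA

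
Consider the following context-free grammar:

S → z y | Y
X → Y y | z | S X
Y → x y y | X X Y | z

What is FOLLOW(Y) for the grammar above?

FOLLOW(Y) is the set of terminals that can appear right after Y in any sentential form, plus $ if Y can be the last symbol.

We compute FOLLOW(Y) using the standard algorithm.
FOLLOW(S) starts with {$}.
FIRST(S) = {x, z}
FIRST(X) = {x, z}
FIRST(Y) = {x, z}
FOLLOW(S) = {$, x, z}
FOLLOW(X) = {x, z}
FOLLOW(Y) = {$, x, y, z}
Therefore, FOLLOW(Y) = {$, x, y, z}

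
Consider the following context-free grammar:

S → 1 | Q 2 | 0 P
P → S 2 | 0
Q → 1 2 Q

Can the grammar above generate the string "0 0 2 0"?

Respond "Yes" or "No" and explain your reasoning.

No - no valid derivation exists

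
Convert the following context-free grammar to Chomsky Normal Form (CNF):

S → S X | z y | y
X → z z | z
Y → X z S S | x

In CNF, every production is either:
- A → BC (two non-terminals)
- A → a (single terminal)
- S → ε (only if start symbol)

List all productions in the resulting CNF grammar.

TZ → z; TY → y; S → y; X → z; Y → x; S → S X; S → TZ TY; X → TZ TZ; Y → X X0; X0 → TZ X1; X1 → S S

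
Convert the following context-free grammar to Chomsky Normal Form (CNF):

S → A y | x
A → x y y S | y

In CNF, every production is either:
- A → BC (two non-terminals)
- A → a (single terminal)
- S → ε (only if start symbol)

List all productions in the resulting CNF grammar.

TY → y; S → x; TX → x; A → y; S → A TY; A → TX X0; X0 → TY X1; X1 → TY S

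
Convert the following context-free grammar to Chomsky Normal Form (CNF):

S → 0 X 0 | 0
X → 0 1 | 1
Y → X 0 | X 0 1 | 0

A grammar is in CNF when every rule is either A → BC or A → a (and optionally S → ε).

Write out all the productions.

T0 → 0; S → 0; T1 → 1; X → 1; Y → 0; S → T0 X0; X0 → X T0; X → T0 T1; Y → X T0; Y → X X1; X1 → T0 T1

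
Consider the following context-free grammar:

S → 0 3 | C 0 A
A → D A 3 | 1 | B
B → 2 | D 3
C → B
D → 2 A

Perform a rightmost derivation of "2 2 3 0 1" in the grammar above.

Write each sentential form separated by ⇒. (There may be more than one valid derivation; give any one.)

S ⇒ C 0 A ⇒ C 0 1 ⇒ B 0 1 ⇒ D 3 0 1 ⇒ 2 A 3 0 1 ⇒ 2 B 3 0 1 ⇒ 2 2 3 0 1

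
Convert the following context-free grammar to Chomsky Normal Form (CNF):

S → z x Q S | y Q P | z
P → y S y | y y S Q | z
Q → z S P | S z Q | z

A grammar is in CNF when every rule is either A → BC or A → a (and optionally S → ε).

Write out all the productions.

TZ → z; TX → x; TY → y; S → z; P → z; Q → z; S → TZ X0; X0 → TX X1; X1 → Q S; S → TY X2; X2 → Q P; P → TY X3; X3 → S TY; P → TY X4; X4 → TY X5; X5 → S Q; Q → TZ X6; X6 → S P; Q → S X7; X7 → TZ Q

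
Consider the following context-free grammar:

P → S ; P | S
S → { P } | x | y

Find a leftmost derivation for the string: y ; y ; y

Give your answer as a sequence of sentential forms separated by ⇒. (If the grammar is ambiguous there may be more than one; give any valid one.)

P ⇒ S ; P ⇒ y ; P ⇒ y ; S ; P ⇒ y ; y ; P ⇒ y ; y ; S ⇒ y ; y ; y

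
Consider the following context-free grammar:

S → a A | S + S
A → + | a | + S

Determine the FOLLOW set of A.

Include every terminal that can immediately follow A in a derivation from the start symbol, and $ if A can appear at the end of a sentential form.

We compute FOLLOW(A) using the standard algorithm.
FOLLOW(S) starts with {$}.
FIRST(A) = {+, a}
FIRST(S) = {a}
FOLLOW(A) = {$, +}
FOLLOW(S) = {$, +}
Therefore, FOLLOW(A) = {$, +}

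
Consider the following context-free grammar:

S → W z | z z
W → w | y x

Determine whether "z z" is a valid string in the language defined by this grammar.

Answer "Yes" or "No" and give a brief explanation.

Yes - a valid derivation exists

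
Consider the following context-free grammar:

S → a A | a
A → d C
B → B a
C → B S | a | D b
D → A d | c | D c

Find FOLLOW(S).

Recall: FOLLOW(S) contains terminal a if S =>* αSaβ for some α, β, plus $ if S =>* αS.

We compute FOLLOW(S) using the standard algorithm.
FOLLOW(S) starts with {$}.
FIRST(A) = {d}
FIRST(B) = {}
FIRST(C) = {a, c, d}
FIRST(D) = {c, d}
FIRST(S) = {a}
FOLLOW(A) = {$, d}
FOLLOW(B) = {a}
FOLLOW(C) = {$, d}
FOLLOW(D) = {b, c}
FOLLOW(S) = {$, d}
Therefore, FOLLOW(S) = {$, d}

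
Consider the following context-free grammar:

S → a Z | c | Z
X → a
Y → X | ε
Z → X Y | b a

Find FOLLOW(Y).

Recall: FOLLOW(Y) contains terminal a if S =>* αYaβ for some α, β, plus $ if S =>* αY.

We compute FOLLOW(Y) using the standard algorithm.
FOLLOW(S) starts with {$}.
FIRST(S) = {a, b, c}
FIRST(X) = {a}
FIRST(Y) = {a, ε}
FIRST(Z) = {a, b}
FOLLOW(S) = {$}
FOLLOW(X) = {$, a}
FOLLOW(Y) = {$}
FOLLOW(Z) = {$}
Therefore, FOLLOW(Y) = {$}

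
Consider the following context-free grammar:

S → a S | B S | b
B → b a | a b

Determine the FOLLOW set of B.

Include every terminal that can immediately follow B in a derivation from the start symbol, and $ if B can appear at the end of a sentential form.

We compute FOLLOW(B) using the standard algorithm.
FOLLOW(S) starts with {$}.
FIRST(B) = {a, b}
FIRST(S) = {a, b}
FOLLOW(B) = {a, b}
FOLLOW(S) = {$}
Therefore, FOLLOW(B) = {a, b}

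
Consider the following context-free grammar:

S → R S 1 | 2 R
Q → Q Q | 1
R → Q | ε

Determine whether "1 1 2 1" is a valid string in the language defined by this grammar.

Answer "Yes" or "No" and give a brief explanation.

Yes - a valid derivation exists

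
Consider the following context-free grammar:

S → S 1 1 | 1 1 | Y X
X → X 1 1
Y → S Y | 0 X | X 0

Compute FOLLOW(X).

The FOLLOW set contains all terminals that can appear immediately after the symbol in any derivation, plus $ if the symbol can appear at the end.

We compute FOLLOW(X) using the standard algorithm.
FOLLOW(S) starts with {$}.
FIRST(S) = {0, 1}
FIRST(X) = {}
FIRST(Y) = {0, 1}
FOLLOW(S) = {$, 0, 1}
FOLLOW(X) = {$, 0, 1}
FOLLOW(Y) = {}
Therefore, FOLLOW(X) = {$, 0, 1}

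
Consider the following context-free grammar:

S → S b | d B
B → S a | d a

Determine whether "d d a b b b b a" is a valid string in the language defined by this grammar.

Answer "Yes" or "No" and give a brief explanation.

No - no valid derivation exists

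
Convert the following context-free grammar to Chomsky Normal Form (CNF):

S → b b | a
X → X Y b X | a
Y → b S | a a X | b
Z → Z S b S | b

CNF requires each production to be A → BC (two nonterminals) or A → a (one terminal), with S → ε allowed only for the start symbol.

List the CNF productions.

TB → b; S → a; X → a; TA → a; Y → b; Z → b; S → TB TB; X → X X0; X0 → Y X1; X1 → TB X; Y → TB S; Y → TA X2; X2 → TA X; Z → Z X3; X3 → S X4; X4 → TB S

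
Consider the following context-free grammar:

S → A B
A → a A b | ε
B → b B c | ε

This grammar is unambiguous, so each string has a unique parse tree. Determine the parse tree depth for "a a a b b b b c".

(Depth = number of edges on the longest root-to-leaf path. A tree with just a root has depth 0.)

5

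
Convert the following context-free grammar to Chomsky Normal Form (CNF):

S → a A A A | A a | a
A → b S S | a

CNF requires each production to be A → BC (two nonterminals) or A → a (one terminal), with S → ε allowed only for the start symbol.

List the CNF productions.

TA → a; S → a; TB → b; A → a; S → TA X0; X0 → A X1; X1 → A A; S → A TA; A → TB X2; X2 → S S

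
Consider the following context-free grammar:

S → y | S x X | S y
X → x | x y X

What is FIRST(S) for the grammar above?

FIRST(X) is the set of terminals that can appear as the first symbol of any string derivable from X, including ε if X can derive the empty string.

We compute FIRST(S) using the standard algorithm.
FIRST(S) = {y}
FIRST(X) = {x}
Therefore, FIRST(S) = {y}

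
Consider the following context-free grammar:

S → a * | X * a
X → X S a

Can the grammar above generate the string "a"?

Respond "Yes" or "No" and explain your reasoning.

No - no valid derivation exists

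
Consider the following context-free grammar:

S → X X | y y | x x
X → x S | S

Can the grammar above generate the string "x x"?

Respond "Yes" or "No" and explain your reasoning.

Yes - a valid derivation exists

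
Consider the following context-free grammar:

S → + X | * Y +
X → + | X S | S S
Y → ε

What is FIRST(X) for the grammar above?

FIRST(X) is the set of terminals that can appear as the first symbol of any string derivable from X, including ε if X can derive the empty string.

We compute FIRST(X) using the standard algorithm.
FIRST(S) = {*, +}
FIRST(X) = {*, +}
FIRST(Y) = {ε}
Therefore, FIRST(X) = {*, +}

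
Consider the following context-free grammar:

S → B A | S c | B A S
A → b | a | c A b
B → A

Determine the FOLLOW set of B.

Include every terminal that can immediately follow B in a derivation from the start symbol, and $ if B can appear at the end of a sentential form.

We compute FOLLOW(B) using the standard algorithm.
FOLLOW(S) starts with {$}.
FIRST(A) = {a, b, c}
FIRST(B) = {a, b, c}
FIRST(S) = {a, b, c}
FOLLOW(A) = {$, a, b, c}
FOLLOW(B) = {a, b, c}
FOLLOW(S) = {$, c}
Therefore, FOLLOW(B) = {a, b, c}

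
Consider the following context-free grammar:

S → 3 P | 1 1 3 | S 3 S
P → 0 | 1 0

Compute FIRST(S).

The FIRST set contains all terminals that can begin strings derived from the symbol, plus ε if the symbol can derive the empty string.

We compute FIRST(S) using the standard algorithm.
FIRST(P) = {0, 1}
FIRST(S) = {1, 3}
Therefore, FIRST(S) = {1, 3}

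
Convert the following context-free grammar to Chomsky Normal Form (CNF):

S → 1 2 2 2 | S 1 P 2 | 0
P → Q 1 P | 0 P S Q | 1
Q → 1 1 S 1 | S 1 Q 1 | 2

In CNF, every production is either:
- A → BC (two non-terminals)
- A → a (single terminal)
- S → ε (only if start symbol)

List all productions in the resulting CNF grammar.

T1 → 1; T2 → 2; S → 0; T0 → 0; P → 1; Q → 2; S → T1 X0; X0 → T2 X1; X1 → T2 T2; S → S X2; X2 → T1 X3; X3 → P T2; P → Q X4; X4 → T1 P; P → T0 X5; X5 → P X6; X6 → S Q; Q → T1 X7; X7 → T1 X8; X8 → S T1; Q → S X9; X9 → T1 X10; X10 → Q T1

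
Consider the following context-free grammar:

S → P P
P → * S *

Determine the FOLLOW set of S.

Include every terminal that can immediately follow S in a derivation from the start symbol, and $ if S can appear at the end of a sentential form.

We compute FOLLOW(S) using the standard algorithm.
FOLLOW(S) starts with {$}.
FIRST(P) = {*}
FIRST(S) = {*}
FOLLOW(P) = {$, *}
FOLLOW(S) = {$, *}
Therefore, FOLLOW(S) = {$, *}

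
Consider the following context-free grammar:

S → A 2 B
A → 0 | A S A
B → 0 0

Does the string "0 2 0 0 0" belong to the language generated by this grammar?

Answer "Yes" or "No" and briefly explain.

No - no valid derivation exists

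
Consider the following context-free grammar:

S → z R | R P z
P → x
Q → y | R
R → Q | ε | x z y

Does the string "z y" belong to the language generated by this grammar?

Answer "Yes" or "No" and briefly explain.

Yes - a valid derivation exists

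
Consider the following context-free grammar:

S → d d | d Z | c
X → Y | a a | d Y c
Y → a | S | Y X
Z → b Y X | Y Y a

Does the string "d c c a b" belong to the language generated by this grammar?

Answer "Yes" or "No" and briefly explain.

No - no valid derivation exists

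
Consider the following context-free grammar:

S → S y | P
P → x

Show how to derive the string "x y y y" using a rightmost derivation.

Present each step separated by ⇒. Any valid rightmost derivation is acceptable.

S ⇒ S y ⇒ S y y ⇒ S y y y ⇒ P y y y ⇒ x y y y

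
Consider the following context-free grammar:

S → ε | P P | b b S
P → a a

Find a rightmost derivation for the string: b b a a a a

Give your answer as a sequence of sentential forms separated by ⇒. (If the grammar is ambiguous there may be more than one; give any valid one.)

S ⇒ b b S ⇒ b b P P ⇒ b b P a a ⇒ b b a a a a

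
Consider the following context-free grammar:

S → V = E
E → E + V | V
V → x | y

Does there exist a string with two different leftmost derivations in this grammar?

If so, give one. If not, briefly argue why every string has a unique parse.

No - every string in the language has a unique leftmost derivation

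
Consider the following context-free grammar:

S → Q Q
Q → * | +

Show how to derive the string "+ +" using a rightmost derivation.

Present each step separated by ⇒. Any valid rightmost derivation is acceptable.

S ⇒ Q Q ⇒ Q + ⇒ + +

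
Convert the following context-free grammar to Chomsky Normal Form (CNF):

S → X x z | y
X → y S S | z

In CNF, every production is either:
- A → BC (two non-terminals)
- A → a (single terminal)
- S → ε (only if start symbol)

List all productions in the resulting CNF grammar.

TX → x; TZ → z; S → y; TY → y; X → z; S → X X0; X0 → TX TZ; X → TY X1; X1 → S S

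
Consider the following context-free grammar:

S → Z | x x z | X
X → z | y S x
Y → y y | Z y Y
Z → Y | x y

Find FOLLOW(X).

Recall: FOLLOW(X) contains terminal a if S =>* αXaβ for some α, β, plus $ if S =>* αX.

We compute FOLLOW(X) using the standard algorithm.
FOLLOW(S) starts with {$}.
FIRST(S) = {x, y, z}
FIRST(X) = {y, z}
FIRST(Y) = {x, y}
FIRST(Z) = {x, y}
FOLLOW(S) = {$, x}
FOLLOW(X) = {$, x}
FOLLOW(Y) = {$, x, y}
FOLLOW(Z) = {$, x, y}
Therefore, FOLLOW(X) = {$, x}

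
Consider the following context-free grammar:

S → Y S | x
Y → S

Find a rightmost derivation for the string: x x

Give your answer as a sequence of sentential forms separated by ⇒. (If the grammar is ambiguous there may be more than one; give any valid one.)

S ⇒ Y S ⇒ Y x ⇒ S x ⇒ x x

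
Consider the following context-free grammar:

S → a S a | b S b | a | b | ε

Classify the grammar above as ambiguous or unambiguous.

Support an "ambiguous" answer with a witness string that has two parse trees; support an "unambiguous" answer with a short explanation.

Unambiguous - every string in the language has a unique parse tree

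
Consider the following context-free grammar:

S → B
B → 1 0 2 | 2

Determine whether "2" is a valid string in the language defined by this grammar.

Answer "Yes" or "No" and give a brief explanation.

Yes - a valid derivation exists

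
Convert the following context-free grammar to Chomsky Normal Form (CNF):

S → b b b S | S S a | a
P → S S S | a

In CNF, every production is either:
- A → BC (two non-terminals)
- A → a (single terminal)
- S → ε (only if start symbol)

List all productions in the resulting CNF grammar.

TB → b; TA → a; S → a; P → a; S → TB X0; X0 → TB X1; X1 → TB S; S → S X2; X2 → S TA; P → S X3; X3 → S S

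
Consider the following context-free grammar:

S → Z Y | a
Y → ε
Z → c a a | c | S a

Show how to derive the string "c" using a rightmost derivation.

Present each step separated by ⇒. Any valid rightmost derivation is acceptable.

S ⇒ Z Y ⇒ Z ⇒ c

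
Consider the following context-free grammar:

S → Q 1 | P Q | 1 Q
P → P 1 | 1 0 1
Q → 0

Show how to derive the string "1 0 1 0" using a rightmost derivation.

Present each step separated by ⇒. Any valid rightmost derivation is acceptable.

S ⇒ P Q ⇒ P 0 ⇒ 1 0 1 0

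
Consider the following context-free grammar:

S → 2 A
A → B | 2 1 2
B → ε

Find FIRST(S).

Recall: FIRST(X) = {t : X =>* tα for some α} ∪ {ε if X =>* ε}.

We compute FIRST(S) using the standard algorithm.
FIRST(A) = {2, ε}
FIRST(B) = {ε}
FIRST(S) = {2}
Therefore, FIRST(S) = {2}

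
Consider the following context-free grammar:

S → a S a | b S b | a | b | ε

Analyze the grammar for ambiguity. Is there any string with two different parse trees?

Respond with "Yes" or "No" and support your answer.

No - the grammar is unambiguous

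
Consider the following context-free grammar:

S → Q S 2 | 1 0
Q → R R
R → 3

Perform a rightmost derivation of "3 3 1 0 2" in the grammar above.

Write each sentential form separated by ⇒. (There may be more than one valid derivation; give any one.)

S ⇒ Q S 2 ⇒ Q 1 0 2 ⇒ R R 1 0 2 ⇒ R 3 1 0 2 ⇒ 3 3 1 0 2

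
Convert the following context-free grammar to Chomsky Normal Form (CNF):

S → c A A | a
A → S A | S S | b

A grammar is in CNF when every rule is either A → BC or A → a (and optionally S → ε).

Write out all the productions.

TC → c; S → a; A → b; S → TC X0; X0 → A A; A → S A; A → S S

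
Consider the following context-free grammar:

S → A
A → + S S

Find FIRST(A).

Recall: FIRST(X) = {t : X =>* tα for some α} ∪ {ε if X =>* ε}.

We compute FIRST(A) using the standard algorithm.
FIRST(A) = {+}
FIRST(S) = {+}
Therefore, FIRST(A) = {+}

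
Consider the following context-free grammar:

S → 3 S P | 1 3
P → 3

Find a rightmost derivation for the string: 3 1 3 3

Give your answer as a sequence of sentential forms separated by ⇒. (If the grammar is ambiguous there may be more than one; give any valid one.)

S ⇒ 3 S P ⇒ 3 S 3 ⇒ 3 1 3 3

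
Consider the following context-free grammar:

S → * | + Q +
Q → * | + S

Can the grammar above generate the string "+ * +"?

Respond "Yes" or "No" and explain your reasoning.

Yes - a valid derivation exists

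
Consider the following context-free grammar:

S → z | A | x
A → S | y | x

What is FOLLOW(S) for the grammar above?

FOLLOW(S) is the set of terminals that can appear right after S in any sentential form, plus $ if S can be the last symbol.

We compute FOLLOW(S) using the standard algorithm.
FOLLOW(S) starts with {$}.
FIRST(A) = {x, y, z}
FIRST(S) = {x, y, z}
FOLLOW(A) = {$}
FOLLOW(S) = {$}
Therefore, FOLLOW(S) = {$}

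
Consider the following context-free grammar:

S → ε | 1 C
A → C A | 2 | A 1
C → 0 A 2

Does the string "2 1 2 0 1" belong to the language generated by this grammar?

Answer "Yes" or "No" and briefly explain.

No - no valid derivation exists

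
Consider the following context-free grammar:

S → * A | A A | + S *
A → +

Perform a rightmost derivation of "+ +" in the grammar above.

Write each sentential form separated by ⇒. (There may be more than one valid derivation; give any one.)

S ⇒ A A ⇒ A + ⇒ + +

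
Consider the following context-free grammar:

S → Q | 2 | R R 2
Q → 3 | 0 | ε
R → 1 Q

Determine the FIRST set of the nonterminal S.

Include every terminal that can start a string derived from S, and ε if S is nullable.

We compute FIRST(S) using the standard algorithm.
FIRST(Q) = {0, 3, ε}
FIRST(R) = {1}
FIRST(S) = {0, 1, 2, 3, ε}
Therefore, FIRST(S) = {0, 1, 2, 3, ε}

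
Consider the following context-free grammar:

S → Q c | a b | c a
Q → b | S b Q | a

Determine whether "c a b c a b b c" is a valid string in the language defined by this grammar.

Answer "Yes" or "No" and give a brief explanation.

Yes - a valid derivation exists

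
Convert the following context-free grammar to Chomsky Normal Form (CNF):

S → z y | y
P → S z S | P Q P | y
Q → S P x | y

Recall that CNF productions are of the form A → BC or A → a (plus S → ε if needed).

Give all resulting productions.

TZ → z; TY → y; S → y; P → y; TX → x; Q → y; S → TZ TY; P → S X0; X0 → TZ S; P → P X1; X1 → Q P; Q → S X2; X2 → P TX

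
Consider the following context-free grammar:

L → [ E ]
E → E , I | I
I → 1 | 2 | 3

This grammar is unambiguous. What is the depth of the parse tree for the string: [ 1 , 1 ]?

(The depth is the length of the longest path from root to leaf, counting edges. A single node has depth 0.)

4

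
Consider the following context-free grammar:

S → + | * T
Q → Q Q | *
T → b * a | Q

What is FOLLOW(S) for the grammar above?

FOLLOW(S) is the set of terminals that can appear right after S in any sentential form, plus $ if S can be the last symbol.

We compute FOLLOW(S) using the standard algorithm.
FOLLOW(S) starts with {$}.
FIRST(Q) = {*}
FIRST(S) = {*, +}
FIRST(T) = {*, b}
FOLLOW(Q) = {$, *}
FOLLOW(S) = {$}
FOLLOW(T) = {$}
Therefore, FOLLOW(S) = {$}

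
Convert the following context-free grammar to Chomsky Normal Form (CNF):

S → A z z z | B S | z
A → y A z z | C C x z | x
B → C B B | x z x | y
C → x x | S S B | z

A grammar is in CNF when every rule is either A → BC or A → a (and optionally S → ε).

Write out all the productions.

TZ → z; S → z; TY → y; TX → x; A → x; B → y; C → z; S → A X0; X0 → TZ X1; X1 → TZ TZ; S → B S; A → TY X2; X2 → A X3; X3 → TZ TZ; A → C X4; X4 → C X5; X5 → TX TZ; B → C X6; X6 → B B; B → TX X7; X7 → TZ TX; C → TX TX; C → S X8; X8 → S B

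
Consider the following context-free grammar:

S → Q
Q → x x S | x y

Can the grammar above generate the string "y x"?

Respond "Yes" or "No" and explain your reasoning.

No - no valid derivation exists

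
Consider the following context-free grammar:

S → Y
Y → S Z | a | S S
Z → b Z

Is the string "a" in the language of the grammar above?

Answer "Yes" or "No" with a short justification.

Yes - a valid derivation exists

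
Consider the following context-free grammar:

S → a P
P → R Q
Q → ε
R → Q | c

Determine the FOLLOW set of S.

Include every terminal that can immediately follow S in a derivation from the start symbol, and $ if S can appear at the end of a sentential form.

We compute FOLLOW(S) using the standard algorithm.
FOLLOW(S) starts with {$}.
FIRST(P) = {c, ε}
FIRST(Q) = {ε}
FIRST(R) = {c, ε}
FIRST(S) = {a}
FOLLOW(P) = {$}
FOLLOW(Q) = {$}
FOLLOW(R) = {$}
FOLLOW(S) = {$}
Therefore, FOLLOW(S) = {$}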